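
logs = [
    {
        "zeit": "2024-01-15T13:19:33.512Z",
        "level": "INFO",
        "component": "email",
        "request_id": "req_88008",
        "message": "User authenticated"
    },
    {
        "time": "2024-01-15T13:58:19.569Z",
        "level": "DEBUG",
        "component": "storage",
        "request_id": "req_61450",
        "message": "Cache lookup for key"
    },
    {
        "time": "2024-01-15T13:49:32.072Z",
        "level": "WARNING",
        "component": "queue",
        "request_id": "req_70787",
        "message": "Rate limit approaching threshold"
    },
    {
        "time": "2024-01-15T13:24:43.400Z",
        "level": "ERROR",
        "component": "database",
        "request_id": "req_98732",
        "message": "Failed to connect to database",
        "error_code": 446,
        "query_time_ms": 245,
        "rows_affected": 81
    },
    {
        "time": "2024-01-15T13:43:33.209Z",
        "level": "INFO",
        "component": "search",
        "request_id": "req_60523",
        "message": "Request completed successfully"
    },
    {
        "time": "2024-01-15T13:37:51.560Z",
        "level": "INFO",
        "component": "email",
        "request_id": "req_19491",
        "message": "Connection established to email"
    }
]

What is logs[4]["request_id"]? "req_60523"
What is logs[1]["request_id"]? "req_61450"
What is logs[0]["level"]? "INFO"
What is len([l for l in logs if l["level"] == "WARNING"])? 1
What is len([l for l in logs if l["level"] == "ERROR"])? 1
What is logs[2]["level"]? "WARNING"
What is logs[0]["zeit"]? "2024-01-15T13:19:33.512Z"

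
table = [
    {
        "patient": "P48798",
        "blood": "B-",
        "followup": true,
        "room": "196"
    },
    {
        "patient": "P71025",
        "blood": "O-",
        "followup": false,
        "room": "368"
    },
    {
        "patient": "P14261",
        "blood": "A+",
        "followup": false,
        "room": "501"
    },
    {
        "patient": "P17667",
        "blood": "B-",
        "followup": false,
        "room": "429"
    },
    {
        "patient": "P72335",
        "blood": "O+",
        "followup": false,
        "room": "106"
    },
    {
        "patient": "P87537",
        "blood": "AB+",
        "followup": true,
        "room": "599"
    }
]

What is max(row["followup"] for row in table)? True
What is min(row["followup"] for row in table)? False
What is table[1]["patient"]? "P71025"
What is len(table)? 6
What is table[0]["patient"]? "P48798"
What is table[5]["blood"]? "AB+"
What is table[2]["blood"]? "A+"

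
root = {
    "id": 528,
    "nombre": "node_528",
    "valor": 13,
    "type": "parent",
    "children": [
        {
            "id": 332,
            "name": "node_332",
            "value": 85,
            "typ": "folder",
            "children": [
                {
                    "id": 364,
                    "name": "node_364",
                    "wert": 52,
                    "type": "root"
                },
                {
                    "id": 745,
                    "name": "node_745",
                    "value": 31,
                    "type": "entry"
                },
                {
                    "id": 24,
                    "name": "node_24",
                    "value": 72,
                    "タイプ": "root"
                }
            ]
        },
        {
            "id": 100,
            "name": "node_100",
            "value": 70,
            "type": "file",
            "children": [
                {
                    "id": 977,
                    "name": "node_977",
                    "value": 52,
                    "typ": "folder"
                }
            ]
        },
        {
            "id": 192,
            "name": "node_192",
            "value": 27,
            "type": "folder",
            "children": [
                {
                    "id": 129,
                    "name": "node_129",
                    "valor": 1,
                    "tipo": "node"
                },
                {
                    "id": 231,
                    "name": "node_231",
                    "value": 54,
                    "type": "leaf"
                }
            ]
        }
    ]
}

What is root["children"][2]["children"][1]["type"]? "leaf"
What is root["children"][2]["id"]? 192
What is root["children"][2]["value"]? 27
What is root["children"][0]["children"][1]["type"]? "entry"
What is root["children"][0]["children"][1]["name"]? "node_745"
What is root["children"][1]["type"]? "file"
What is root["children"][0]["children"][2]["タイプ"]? "root"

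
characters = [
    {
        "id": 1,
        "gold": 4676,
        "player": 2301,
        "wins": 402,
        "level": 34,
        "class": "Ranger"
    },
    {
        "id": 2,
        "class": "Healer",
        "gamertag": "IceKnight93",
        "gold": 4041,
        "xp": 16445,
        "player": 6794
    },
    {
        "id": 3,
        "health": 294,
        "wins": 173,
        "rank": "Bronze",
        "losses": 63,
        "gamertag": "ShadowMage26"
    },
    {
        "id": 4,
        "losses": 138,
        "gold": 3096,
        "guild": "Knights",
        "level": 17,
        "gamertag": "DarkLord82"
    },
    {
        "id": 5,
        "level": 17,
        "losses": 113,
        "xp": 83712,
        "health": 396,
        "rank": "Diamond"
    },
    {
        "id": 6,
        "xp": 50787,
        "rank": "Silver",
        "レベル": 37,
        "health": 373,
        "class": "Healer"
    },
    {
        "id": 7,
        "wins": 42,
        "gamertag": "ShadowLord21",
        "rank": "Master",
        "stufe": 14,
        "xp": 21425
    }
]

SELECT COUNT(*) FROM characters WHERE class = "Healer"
2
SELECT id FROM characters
[1, 2, 3, 4, 5, 6, 7]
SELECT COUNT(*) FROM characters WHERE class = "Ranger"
1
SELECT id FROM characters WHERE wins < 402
[3, 7]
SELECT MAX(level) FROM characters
34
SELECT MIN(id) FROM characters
1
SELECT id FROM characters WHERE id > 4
[5, 6, 7]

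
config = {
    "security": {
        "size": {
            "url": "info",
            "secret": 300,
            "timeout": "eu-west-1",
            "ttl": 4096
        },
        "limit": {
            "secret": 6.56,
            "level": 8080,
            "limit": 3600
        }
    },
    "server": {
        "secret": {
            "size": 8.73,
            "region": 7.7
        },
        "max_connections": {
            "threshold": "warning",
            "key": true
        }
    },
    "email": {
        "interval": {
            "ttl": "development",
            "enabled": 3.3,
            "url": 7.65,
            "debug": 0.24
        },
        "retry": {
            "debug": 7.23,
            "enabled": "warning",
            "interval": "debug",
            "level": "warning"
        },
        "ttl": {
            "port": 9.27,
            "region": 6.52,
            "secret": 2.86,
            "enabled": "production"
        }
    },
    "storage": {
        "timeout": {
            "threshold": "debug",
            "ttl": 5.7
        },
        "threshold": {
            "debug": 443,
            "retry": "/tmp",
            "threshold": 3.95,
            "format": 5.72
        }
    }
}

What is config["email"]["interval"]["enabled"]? 3.3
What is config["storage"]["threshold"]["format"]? 5.72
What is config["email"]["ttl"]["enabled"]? "production"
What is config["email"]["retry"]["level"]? "warning"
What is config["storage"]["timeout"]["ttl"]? 5.7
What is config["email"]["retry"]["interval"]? "debug"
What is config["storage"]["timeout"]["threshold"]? "debug"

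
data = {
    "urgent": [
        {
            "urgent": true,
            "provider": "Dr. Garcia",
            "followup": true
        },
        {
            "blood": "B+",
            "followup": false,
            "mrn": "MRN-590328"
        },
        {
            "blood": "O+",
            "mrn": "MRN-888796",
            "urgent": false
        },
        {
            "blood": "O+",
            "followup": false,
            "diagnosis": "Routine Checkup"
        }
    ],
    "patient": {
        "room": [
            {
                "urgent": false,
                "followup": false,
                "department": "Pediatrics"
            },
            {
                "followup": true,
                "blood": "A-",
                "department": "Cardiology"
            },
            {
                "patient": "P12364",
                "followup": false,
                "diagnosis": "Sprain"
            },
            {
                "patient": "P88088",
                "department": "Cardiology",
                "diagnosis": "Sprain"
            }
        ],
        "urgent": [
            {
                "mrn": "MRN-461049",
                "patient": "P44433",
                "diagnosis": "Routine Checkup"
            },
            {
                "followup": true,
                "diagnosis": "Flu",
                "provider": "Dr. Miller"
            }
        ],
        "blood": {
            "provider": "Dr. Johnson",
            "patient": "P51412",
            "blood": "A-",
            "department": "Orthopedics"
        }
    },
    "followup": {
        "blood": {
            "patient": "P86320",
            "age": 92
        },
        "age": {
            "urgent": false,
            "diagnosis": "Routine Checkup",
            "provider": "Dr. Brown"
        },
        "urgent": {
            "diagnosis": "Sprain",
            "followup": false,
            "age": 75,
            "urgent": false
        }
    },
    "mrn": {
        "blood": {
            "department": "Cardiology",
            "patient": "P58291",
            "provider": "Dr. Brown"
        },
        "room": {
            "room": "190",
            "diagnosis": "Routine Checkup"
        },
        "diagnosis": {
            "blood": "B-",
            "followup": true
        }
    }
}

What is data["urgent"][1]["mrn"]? "MRN-590328"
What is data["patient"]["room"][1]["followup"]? True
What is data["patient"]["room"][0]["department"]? "Pediatrics"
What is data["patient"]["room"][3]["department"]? "Cardiology"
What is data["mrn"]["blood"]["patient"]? "P58291"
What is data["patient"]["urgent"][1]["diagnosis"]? "Flu"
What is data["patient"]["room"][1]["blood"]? "A-"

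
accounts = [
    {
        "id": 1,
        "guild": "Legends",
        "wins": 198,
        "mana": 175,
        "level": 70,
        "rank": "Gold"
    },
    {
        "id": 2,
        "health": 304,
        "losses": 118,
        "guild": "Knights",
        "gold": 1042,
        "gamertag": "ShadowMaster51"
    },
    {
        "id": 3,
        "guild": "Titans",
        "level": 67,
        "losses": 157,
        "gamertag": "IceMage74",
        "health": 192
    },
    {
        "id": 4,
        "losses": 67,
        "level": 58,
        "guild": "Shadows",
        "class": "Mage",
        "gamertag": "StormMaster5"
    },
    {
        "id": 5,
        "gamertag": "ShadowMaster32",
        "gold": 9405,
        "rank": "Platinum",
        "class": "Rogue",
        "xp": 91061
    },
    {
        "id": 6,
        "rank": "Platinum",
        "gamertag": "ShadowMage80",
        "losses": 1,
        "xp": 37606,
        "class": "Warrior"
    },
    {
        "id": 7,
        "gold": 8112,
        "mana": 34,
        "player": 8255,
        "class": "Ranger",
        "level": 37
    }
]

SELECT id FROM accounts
[1, 2, 3, 4, 5, 6, 7]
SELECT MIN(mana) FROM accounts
34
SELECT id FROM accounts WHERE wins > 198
[]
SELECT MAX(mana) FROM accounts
175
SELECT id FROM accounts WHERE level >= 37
[1, 3, 4, 7]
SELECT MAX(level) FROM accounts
70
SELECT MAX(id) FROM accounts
7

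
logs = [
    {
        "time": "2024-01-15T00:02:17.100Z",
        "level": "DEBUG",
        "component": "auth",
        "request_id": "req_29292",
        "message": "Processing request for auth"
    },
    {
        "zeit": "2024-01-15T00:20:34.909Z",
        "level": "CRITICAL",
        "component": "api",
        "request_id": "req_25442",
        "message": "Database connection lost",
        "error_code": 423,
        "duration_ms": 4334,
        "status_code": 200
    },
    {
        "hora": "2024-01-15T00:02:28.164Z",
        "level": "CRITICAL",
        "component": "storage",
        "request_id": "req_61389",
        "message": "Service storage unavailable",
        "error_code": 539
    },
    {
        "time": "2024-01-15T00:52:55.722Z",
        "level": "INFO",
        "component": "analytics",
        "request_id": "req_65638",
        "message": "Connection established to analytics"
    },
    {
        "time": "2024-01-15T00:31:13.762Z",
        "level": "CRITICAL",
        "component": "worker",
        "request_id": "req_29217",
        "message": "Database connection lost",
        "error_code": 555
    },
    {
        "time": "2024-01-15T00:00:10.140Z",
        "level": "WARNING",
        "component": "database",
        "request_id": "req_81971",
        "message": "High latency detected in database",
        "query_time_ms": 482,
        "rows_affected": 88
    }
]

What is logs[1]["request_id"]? "req_25442"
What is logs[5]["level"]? "WARNING"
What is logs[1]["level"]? "CRITICAL"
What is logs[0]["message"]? "Processing request for auth"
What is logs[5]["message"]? "High latency detected in database"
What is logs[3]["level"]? "INFO"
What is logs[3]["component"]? "analytics"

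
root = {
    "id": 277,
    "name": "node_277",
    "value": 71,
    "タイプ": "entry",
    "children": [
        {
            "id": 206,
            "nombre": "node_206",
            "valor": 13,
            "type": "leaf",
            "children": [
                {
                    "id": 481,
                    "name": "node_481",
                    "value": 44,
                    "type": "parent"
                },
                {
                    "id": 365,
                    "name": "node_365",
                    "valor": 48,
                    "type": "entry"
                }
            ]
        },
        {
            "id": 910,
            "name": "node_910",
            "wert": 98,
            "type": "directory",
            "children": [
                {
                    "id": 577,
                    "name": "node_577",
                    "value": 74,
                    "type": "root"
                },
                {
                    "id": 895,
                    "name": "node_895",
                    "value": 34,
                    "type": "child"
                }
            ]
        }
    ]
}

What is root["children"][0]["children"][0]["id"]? 481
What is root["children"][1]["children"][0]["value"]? 74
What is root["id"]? 277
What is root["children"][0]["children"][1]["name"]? "node_365"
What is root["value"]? 71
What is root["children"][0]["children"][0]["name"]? "node_481"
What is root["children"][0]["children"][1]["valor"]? 48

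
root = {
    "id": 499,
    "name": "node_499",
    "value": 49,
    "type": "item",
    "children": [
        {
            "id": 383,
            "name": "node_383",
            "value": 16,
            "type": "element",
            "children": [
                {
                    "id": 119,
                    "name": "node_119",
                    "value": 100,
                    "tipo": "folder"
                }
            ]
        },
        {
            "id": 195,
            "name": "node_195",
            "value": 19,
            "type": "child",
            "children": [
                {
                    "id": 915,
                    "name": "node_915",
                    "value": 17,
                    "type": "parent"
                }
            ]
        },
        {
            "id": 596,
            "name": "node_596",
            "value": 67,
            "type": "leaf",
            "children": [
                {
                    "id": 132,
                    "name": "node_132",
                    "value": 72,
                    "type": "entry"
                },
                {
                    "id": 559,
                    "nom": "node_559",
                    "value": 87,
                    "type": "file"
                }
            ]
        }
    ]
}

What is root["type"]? "item"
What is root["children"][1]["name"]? "node_195"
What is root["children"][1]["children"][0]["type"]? "parent"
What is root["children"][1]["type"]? "child"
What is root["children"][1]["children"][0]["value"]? 17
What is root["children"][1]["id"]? 195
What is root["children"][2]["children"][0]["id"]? 132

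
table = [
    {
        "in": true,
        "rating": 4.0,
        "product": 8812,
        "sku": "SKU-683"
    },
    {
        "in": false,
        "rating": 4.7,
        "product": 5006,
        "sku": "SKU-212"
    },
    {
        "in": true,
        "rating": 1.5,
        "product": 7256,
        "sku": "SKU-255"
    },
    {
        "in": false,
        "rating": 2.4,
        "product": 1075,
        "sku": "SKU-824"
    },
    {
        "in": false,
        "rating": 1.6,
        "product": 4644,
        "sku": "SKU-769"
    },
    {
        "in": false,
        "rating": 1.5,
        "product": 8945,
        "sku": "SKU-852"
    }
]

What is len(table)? 6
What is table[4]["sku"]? "SKU-769"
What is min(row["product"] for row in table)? 1075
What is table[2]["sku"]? "SKU-255"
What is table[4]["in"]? False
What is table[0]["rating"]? 4.0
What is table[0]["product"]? 8812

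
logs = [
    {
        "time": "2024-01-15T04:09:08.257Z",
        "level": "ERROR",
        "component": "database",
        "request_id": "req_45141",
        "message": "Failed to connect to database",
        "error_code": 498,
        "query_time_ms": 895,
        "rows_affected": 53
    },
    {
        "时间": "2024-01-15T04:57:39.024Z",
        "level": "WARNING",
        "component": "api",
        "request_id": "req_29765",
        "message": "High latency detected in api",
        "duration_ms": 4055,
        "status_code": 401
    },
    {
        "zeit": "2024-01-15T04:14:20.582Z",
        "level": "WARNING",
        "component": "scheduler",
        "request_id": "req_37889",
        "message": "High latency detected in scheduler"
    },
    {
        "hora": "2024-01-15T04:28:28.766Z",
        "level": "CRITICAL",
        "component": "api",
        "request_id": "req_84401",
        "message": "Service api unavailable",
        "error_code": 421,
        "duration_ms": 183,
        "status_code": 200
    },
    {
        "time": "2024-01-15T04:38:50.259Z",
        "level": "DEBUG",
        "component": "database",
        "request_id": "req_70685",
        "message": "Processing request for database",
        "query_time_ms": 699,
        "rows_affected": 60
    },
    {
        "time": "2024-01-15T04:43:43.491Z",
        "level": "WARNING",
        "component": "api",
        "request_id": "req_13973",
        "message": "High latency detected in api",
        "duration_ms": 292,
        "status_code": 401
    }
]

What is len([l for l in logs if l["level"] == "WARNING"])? 3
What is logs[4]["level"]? "DEBUG"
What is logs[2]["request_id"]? "req_37889"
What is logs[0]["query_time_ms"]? 895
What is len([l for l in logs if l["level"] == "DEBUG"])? 1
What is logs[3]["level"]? "CRITICAL"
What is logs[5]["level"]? "WARNING"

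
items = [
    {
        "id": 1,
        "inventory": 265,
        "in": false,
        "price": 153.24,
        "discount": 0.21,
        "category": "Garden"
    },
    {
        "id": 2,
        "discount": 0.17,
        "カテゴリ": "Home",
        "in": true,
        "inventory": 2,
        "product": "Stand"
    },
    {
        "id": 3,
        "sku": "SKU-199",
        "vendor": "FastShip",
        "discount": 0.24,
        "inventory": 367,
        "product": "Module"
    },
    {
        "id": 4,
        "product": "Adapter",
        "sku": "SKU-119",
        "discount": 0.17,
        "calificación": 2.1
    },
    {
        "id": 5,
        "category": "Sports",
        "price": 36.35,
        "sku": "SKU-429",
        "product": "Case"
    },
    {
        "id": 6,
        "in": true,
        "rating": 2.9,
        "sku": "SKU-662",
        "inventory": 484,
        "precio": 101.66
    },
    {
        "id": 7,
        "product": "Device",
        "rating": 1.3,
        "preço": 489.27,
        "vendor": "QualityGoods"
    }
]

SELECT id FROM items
[1, 2, 3, 4, 5, 6, 7]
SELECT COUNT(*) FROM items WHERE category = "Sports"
1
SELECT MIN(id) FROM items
1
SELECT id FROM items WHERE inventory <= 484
[1, 2, 3, 6]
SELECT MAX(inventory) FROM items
484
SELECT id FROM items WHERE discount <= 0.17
[2, 4]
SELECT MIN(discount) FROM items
0.17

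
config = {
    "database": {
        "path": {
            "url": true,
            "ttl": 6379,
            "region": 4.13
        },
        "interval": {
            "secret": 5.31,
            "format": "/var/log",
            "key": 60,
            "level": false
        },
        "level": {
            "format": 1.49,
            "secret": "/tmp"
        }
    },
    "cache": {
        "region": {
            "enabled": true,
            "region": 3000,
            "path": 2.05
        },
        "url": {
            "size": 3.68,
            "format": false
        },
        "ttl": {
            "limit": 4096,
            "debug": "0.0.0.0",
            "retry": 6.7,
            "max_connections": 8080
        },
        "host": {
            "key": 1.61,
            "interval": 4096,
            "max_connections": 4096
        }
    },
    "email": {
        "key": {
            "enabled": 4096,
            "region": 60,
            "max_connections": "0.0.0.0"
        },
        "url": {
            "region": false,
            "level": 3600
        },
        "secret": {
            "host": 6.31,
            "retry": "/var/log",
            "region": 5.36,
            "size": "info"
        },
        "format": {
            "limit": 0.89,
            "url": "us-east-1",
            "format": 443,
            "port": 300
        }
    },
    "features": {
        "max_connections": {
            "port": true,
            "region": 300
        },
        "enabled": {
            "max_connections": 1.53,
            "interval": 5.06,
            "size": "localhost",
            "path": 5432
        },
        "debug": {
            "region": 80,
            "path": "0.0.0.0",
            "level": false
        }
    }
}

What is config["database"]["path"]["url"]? True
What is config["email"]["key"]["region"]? 60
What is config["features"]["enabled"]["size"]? "localhost"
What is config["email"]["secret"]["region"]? 5.36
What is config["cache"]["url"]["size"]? 3.68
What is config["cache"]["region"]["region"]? 3000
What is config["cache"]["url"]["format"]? False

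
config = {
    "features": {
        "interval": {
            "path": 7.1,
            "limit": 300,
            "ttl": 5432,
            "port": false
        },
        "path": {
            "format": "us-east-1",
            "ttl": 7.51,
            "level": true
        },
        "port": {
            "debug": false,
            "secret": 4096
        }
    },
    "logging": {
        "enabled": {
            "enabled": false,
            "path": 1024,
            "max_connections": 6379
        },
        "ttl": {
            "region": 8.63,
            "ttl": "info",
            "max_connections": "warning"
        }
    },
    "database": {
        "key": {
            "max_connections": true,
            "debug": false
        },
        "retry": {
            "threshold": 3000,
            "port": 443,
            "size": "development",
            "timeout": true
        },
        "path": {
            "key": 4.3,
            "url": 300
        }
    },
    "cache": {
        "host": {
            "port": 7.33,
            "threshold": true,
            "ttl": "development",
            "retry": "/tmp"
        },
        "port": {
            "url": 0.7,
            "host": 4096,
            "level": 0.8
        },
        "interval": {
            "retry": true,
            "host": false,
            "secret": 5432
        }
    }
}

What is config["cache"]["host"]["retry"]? "/tmp"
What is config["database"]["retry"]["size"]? "development"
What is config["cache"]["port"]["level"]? 0.8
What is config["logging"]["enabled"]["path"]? 1024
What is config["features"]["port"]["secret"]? 4096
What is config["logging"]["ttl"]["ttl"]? "info"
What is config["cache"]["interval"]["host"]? False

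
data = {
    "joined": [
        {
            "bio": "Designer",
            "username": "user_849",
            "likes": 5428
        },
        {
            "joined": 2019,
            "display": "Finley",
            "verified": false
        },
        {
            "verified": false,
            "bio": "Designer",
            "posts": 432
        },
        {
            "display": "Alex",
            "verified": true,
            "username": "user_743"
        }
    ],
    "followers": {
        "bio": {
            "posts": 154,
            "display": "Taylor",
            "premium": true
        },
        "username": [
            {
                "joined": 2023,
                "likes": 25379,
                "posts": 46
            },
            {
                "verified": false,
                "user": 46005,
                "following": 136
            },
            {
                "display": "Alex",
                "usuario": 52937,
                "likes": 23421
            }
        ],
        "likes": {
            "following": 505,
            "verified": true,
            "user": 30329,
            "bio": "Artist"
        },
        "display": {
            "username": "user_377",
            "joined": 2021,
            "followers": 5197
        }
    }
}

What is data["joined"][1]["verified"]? False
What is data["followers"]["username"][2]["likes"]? 23421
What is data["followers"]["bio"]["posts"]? 154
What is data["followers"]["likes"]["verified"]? True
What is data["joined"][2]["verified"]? False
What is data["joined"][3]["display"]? "Alex"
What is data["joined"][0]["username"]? "user_849"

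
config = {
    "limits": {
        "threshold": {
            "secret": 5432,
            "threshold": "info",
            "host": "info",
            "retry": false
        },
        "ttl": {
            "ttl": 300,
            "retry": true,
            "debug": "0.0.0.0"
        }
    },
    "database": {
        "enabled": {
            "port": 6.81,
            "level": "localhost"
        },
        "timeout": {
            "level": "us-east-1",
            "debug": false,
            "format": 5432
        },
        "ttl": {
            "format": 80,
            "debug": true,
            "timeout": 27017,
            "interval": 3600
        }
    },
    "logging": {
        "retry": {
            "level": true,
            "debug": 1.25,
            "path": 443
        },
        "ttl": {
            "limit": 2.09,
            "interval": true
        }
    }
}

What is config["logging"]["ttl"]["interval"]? True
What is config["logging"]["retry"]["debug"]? 1.25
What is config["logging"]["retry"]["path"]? 443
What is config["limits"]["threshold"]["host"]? "info"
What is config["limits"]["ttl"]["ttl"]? 300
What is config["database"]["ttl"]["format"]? 80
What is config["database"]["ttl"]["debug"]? True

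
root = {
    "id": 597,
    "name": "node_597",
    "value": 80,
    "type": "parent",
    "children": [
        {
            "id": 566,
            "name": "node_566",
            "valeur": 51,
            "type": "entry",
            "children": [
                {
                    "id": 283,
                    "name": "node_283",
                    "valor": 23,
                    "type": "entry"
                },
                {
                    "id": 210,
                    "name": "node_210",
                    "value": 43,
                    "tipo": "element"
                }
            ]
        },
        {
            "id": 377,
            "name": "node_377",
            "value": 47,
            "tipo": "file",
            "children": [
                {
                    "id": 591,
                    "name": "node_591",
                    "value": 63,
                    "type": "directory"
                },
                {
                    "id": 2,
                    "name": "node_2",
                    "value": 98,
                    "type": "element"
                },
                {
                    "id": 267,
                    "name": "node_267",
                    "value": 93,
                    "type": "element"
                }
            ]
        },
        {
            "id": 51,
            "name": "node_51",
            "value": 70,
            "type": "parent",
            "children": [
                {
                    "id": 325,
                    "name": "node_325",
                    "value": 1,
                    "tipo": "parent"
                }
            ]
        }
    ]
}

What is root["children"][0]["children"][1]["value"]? 43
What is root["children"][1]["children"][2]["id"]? 267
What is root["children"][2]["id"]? 51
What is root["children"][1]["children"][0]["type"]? "directory"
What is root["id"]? 597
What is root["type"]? "parent"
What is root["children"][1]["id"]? 377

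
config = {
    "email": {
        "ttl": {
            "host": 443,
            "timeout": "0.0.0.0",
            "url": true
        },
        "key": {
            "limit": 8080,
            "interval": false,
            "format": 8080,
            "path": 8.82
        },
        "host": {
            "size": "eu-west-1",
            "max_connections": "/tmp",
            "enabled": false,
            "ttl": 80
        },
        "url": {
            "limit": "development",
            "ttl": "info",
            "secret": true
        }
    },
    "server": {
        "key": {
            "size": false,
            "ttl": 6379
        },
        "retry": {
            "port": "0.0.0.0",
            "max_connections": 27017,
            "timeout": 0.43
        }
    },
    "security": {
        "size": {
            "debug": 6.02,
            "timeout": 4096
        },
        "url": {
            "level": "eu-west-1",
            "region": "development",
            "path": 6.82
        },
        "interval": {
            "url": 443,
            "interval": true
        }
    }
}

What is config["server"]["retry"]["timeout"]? 0.43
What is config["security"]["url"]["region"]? "development"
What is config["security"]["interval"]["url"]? 443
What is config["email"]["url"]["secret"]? True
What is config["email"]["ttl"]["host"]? 443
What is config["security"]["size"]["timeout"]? 4096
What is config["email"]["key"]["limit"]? 8080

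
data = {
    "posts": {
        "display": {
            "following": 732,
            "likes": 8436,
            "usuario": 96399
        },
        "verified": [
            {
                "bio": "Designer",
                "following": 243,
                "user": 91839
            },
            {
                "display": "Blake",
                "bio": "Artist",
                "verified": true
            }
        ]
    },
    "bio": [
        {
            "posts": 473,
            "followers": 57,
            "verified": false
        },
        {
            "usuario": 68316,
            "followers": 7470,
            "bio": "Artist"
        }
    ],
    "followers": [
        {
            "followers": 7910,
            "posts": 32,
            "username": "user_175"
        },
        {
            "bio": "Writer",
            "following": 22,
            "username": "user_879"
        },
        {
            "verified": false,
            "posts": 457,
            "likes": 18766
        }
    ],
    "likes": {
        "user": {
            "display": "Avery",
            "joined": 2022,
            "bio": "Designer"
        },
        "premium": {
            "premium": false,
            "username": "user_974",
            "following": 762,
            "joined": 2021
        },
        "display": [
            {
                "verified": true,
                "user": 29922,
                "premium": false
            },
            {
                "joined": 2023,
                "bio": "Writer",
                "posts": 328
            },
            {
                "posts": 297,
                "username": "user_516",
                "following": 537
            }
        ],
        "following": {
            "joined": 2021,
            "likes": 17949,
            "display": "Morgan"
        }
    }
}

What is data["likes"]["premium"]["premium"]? False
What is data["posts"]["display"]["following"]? 732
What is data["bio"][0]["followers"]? 57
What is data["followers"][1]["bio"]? "Writer"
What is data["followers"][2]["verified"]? False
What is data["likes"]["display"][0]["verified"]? True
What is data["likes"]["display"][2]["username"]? "user_516"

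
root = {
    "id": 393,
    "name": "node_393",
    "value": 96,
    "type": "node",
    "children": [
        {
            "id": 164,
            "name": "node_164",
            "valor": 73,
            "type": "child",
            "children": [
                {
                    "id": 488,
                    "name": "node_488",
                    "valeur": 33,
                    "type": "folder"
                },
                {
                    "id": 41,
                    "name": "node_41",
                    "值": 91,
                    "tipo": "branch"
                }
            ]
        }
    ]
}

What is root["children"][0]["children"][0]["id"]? 488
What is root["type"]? "node"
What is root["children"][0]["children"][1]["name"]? "node_41"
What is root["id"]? 393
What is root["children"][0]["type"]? "child"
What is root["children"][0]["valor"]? 73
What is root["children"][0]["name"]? "node_164"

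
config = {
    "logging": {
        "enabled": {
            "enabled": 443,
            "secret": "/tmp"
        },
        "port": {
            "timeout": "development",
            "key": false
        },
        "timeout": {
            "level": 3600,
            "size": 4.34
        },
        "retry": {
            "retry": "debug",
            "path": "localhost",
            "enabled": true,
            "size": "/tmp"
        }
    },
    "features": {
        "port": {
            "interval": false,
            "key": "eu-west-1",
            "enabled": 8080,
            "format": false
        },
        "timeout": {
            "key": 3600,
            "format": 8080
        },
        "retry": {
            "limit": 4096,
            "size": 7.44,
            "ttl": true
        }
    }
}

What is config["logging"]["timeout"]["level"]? 3600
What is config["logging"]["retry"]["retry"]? "debug"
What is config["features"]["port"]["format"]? False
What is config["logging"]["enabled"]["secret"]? "/tmp"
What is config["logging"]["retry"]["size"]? "/tmp"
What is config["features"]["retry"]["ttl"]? True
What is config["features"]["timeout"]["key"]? 3600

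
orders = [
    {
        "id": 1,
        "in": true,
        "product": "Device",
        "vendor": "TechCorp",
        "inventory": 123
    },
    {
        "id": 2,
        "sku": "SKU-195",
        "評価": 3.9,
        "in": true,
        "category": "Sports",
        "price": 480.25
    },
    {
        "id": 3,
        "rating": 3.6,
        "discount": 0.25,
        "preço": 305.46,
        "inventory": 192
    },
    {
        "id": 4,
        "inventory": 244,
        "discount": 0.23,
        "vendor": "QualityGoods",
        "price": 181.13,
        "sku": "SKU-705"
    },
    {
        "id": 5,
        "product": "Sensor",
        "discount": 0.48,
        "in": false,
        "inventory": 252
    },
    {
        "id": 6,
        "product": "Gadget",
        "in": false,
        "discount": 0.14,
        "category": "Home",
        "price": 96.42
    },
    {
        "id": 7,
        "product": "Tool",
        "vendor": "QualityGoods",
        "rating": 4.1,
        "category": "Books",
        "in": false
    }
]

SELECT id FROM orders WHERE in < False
[]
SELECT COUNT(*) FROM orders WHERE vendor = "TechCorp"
1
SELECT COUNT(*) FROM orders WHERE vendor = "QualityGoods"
2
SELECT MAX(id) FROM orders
7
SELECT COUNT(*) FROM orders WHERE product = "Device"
1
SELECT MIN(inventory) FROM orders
123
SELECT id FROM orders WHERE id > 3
[4, 5, 6, 7]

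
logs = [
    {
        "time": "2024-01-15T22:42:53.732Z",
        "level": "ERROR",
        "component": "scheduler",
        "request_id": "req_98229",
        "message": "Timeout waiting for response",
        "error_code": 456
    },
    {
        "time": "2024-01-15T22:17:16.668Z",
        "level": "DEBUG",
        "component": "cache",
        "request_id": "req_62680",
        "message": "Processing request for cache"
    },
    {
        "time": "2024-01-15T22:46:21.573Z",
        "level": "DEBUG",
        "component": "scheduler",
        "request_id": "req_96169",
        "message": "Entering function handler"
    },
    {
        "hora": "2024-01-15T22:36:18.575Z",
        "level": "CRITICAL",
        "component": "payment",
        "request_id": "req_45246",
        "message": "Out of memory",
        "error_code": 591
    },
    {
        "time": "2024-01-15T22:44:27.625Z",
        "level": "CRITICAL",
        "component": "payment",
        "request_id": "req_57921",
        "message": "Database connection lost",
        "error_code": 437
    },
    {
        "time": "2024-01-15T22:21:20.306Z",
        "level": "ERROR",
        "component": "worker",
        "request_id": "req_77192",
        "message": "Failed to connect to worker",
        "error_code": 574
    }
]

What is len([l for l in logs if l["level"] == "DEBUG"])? 2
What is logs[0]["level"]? "ERROR"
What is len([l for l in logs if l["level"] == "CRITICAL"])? 2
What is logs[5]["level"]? "ERROR"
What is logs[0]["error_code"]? 456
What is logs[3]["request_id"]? "req_45246"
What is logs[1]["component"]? "cache"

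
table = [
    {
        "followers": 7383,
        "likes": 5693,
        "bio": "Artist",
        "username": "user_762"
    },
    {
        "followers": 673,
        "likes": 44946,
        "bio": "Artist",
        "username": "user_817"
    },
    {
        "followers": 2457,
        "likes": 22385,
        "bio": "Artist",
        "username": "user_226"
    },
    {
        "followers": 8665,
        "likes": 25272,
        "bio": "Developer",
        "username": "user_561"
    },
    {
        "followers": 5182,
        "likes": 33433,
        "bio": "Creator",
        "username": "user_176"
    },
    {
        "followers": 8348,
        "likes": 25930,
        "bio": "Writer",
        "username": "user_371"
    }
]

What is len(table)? 6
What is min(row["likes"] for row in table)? 5693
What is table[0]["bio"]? "Artist"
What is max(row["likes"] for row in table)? 44946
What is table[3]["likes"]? 25272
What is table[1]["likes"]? 44946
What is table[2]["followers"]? 2457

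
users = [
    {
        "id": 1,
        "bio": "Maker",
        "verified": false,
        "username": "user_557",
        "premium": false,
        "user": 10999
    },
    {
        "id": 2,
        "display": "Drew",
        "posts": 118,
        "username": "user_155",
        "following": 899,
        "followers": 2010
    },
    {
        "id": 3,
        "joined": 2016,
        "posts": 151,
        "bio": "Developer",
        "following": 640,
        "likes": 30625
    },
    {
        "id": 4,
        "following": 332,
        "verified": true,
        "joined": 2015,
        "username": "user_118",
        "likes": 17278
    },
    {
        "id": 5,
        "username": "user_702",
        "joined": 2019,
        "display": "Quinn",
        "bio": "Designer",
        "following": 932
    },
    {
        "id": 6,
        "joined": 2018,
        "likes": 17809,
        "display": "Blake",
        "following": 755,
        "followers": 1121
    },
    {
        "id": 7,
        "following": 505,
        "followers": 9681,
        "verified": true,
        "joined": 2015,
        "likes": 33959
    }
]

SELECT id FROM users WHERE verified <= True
[1, 4, 7]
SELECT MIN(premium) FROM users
False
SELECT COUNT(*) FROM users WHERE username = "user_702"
1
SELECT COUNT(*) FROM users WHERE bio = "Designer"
1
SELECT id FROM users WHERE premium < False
[]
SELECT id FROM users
[1, 2, 3, 4, 5, 6, 7]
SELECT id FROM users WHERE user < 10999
[]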